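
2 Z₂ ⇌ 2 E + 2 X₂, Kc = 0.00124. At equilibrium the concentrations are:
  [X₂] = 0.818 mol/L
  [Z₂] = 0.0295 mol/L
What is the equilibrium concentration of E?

At equilibrium, Kc = [E]²·[X₂]² / [Z₂]² = 0.00124.
([E])²·(0.818)² / (0.0295)² = 0.00124
[E]² = 1.61e-6 ⇒ [E] = 0.00127 mol/L

[E] = 0.00127 mol/L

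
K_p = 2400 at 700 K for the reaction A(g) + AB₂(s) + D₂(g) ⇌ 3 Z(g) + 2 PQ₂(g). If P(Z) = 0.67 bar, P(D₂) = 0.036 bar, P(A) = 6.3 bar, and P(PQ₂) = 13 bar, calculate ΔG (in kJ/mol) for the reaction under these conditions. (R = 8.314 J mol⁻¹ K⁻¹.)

(AB₂ is a pure solid — omitted from Q_p.)
Q_p = P(Z)³·P(PQ₂)² / (P(A)·P(D₂)) = (0.67)³·(13)² / ((6.3)·(0.036)) = 224
ΔG = RT ln(Q_p/K_p) = (8.314 J mol⁻¹ K⁻¹)(700 K) × ln(224/2400)
   = (5.820 kJ/mol)(-2.372) = -13.8 kJ/mol
ΔG < 0, so the forward reaction is spontaneous (proceeds forward).

ΔG = -13.8 kJ/mol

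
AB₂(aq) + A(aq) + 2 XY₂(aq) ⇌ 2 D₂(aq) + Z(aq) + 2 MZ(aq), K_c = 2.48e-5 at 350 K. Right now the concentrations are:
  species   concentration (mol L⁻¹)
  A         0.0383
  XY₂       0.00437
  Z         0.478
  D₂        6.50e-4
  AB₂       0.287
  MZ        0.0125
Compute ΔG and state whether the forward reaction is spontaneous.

ΔG = 5.24 kJ/mol; the forward reaction is non-spontaneous

Q_c = [D₂]²·[Z]·[MZ]² / ([AB₂]·[A]·[XY₂]²) = (6.50e-4)²·(0.478)·(0.0125)² / ((0.287)·(0.0383)·(0.00437)²) = 1.50e-4
ΔG = RT ln(Q_c/K_c) = (8.314 J mol⁻¹ K⁻¹)(350 K) × ln(1.50e-4/2.48e-5)
   = (2.910 kJ/mol)(1.800) = 5.24 kJ/mol
ΔG > 0, so the forward reaction is non-spontaneous (proceeds in reverse).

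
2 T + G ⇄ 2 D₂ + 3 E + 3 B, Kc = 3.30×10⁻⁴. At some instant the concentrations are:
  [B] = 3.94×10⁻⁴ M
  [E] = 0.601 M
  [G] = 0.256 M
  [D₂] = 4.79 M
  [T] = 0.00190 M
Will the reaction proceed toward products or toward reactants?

no net change (already at equilibrium)

Qc = [D₂]²·[E]³·[B]³ / ([T]²·[G]) = (4.79)²·(0.601)³·(3.94×10⁻⁴)³ / ((0.00190)²·(0.256)) = 3.30×10⁻⁴
Qc = 3.30×10⁻⁴ = Kc, so the system is already at equilibrium.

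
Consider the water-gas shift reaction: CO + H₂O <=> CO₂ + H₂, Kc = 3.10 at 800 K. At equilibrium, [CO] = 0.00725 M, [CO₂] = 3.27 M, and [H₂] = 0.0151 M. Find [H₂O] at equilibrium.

At equilibrium, Kc = [CO₂]·[H₂] / ([CO]·[H₂O]) = 3.10.
(3.27)·(0.0151) / ((0.00725)·([H₂O])) = 3.10
[H₂O] = 2.20 M

[H₂O] = 2.20 M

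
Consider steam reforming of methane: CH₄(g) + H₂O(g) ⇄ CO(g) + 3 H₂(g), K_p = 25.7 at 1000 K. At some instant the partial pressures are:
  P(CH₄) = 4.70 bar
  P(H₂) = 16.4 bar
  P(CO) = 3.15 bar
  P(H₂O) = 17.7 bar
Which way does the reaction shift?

toward reactants

Q_p = P(CO)·P(H₂)³ / (P(CH₄)·P(H₂O)) = (3.15)·(16.4)³ / ((4.70)·(17.7)) = 167
Q_p = 167 > K_p = 25.7, so the reverse reaction proceeds.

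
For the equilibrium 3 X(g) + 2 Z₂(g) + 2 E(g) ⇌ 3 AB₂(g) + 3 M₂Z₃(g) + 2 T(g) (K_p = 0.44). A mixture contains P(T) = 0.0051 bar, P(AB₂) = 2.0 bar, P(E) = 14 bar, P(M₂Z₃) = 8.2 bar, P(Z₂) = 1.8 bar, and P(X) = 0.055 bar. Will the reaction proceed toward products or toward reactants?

Q_p = P(AB₂)³·P(M₂Z₃)³·P(T)² / (P(X)³·P(Z₂)²·P(E)²) = (2.0)³·(8.2)³·(0.0051)² / ((0.055)³·(1.8)²·(14)²) = 1.1
Q_p = 1.1 > K_p = 0.44, so the reverse reaction proceeds.

to the left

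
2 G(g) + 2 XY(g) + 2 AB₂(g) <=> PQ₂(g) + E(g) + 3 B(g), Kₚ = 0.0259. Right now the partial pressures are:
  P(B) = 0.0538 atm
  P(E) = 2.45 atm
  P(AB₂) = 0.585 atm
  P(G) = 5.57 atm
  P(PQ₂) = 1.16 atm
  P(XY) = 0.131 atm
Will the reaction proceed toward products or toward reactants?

Qₚ = P(PQ₂)·P(E)·P(B)³ / (P(G)²·P(XY)²·P(AB₂)²) = (1.16)·(2.45)·(0.0538)³ / ((5.57)²·(0.131)²·(0.585)²) = 0.00243
Qₚ = 0.00243 < Kₚ = 0.0259, so the forward reaction proceeds.

toward products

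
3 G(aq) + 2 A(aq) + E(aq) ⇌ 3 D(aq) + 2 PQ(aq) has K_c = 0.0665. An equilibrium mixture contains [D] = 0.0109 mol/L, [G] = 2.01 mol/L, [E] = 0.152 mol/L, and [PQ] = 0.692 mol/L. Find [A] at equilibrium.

At equilibrium, K_c = [D]³·[PQ]² / ([G]³·[A]²·[E]) = 0.0665.
(0.0109)³·(0.692)² / ((2.01)³·([A])²·(0.152)) = 0.0665
[A]² = 7.56e-6 ⇒ [A] = 0.00275 mol/L

[A] = 0.00275 mol/L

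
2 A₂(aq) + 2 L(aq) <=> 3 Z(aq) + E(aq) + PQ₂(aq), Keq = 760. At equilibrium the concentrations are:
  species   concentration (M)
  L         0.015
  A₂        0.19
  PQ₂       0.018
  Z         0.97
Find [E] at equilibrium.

[E] = 0.38 M

At equilibrium, Keq = [Z]³·[E]·[PQ₂] / ([A₂]²·[L]²) = 760.
(0.97)³·([E])·(0.018) / ((0.19)²·(0.015)²) = 760
[E] = 0.376 = 0.38 M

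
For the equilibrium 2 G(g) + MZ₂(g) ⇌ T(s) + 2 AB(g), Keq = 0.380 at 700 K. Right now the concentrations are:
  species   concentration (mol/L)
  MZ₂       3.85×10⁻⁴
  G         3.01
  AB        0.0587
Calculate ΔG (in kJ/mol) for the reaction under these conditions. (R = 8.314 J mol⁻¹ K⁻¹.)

(T is a pure solid — omitted from Q.)
Q = [AB]² / ([G]²·[MZ₂]) = (0.0587)² / ((3.01)²·(3.85×10⁻⁴)) = 0.988
ΔG = RT ln(Q/Keq) = (8.314 J mol⁻¹ K⁻¹)(700 K) × ln(0.988/0.380)
   = (5.820 kJ/mol)(0.9555) = 5.56 kJ/mol
ΔG > 0, so the forward reaction is non-spontaneous (proceeds in reverse).

ΔG = 5.56 kJ/mol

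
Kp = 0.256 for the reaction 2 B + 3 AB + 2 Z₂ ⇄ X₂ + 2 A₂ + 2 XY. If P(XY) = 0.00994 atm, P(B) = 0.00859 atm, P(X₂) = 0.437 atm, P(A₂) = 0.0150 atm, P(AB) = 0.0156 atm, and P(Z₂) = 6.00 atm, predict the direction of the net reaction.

Qp = P(X₂)·P(A₂)²·P(XY)² / (P(B)²·P(AB)³·P(Z₂)²) = (0.437)·(0.0150)²·(0.00994)² / ((0.00859)²·(0.0156)³·(6.00)²) = 0.963
Qp = 0.963 > Kp = 0.256, so the reverse reaction proceeds.

toward reactants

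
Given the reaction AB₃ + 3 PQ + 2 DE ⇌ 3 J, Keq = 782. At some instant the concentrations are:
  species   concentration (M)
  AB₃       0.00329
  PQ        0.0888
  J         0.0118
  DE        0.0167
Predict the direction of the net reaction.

Q = [J]³ / ([AB₃]·[PQ]³·[DE]²) = (0.0118)³ / ((0.00329)·(0.0888)³·(0.0167)²) = 2560
Q = 2560 > Keq = 782, so the reverse reaction proceeds.

toward reactants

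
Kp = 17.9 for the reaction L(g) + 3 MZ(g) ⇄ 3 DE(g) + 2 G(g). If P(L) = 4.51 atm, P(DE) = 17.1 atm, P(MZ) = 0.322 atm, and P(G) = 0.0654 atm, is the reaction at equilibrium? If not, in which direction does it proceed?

to the left

Qp = P(DE)³·P(G)² / (P(L)·P(MZ)³) = (17.1)³·(0.0654)² / ((4.51)·(0.322)³) = 142
Qp = 142 > Kp = 17.9, so the reverse reaction proceeds.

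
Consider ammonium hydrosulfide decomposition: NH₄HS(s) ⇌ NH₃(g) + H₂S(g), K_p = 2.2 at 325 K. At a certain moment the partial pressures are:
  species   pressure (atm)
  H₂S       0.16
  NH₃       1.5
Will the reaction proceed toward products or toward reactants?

to the right

(NH₄HS is a pure solid — omitted from Q_p.)
Q_p = P(NH₃)·P(H₂S) = (1.5)·(0.16) = 0.24
Q_p = 0.24 < K_p = 2.2, so the forward reaction proceeds.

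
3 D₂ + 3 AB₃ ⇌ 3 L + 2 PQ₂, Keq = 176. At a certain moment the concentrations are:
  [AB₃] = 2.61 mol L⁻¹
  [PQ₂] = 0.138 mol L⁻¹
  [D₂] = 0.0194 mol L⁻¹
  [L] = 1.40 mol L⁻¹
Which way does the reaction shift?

Q = [L]³·[PQ₂]² / ([D₂]³·[AB₃]³) = (1.40)³·(0.138)² / ((0.0194)³·(2.61)³) = 403
Q = 403 > Keq = 176, so the reverse reaction proceeds.

in the reverse direction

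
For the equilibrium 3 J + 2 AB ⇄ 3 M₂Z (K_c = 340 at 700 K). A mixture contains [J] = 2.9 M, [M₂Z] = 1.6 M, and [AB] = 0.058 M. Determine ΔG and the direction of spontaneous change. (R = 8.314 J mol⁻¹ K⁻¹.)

Q_c = [M₂Z]³ / ([J]³·[AB]²) = (1.6)³ / ((2.9)³·(0.058)²) = 49.9
ΔG = RT ln(Q_c/K_c) = (8.314 J mol⁻¹ K⁻¹)(700 K) × ln(49.9/340)
   = (5.820 kJ/mol)(-1.919) = -11.2 kJ/mol
ΔG < 0, so the forward reaction is spontaneous (proceeds forward).

ΔG = -11.2 kJ/mol; the forward reaction is spontaneous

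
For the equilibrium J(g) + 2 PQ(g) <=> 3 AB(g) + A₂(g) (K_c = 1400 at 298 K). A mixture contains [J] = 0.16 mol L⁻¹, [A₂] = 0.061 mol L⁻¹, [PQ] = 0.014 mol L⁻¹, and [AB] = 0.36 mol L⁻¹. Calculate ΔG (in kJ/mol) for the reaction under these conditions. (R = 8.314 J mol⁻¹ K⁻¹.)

ΔG = -6.78 kJ/mol

Q_c = [AB]³·[A₂] / ([J]·[PQ]²) = (0.36)³·(0.061) / ((0.16)·(0.014)²) = 90.8
ΔG = RT ln(Q_c/K_c) = (8.314 J mol⁻¹ K⁻¹)(298 K) × ln(90.8/1400)
   = (2.478 kJ/mol)(-2.736) = -6.78 kJ/mol
ΔG < 0, so the forward reaction is spontaneous (proceeds forward).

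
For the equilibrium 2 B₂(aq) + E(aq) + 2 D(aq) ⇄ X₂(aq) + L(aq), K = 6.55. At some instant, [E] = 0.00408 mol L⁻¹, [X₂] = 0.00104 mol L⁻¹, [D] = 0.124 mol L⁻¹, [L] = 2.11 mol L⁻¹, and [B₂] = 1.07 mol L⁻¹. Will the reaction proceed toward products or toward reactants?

to the left

Q = [X₂]·[L] / ([B₂]²·[E]·[D]²) = (0.00104)·(2.11) / ((1.07)²·(0.00408)·(0.124)²) = 30.6
Q = 30.6 > K = 6.55, so the reverse reaction proceeds.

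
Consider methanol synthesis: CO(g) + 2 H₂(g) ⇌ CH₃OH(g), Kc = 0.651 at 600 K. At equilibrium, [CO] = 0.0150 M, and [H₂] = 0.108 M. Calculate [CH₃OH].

At equilibrium, Kc = [CH₃OH] / ([CO]·[H₂]²) = 0.651.
([CH₃OH]) / ((0.0150)·(0.108)²) = 0.651
[CH₃OH] = 1.14×10⁻⁴ M

[CH₃OH] = 1.14×10⁻⁴ M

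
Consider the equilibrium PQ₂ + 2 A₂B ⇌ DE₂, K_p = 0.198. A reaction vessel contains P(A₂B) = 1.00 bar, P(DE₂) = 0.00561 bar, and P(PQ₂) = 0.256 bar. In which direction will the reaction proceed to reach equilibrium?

Q_p = P(DE₂) / (P(PQ₂)·P(A₂B)²) = (0.00561) / ((0.256)·(1.00)²) = 0.0219
Q_p = 0.0219 < K_p = 0.198, so the forward reaction proceeds.

forward (toward products)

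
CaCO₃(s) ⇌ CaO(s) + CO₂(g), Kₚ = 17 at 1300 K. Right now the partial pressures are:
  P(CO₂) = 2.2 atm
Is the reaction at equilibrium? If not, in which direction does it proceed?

(CaCO₃, CaO are pure solids — omitted from Qₚ.)
Qₚ = P(CO₂) = 2.2
Qₚ = 2.2 < Kₚ = 17, so the forward reaction proceeds.

in the forward direction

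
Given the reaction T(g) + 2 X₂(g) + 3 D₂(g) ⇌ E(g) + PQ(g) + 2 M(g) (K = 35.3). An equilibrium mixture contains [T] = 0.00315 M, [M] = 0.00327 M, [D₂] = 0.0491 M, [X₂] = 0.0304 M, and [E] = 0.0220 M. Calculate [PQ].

[PQ] = 0.0517 M

At equilibrium, K = [E]·[PQ]·[M]² / ([T]·[X₂]²·[D₂]³) = 35.3.
(0.0220)·([PQ])·(0.00327)² / ((0.00315)·(0.0304)²·(0.0491)³) = 35.3
[PQ] = 0.0517 M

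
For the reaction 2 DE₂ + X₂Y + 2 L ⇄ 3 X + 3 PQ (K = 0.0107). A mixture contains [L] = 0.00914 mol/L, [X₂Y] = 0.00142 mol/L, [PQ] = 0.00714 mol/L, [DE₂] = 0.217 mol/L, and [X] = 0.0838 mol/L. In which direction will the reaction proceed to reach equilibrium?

to the left

Q = [X]³·[PQ]³ / ([DE₂]²·[X₂Y]·[L]²) = (0.0838)³·(0.00714)³ / ((0.217)²·(0.00142)·(0.00914)²) = 0.0383
Q = 0.0383 > K = 0.0107, so the reverse reaction proceeds.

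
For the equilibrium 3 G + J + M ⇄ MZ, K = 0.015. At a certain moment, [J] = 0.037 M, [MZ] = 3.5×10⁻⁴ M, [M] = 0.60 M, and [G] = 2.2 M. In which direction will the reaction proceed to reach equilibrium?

in the forward direction

Q = [MZ] / ([G]³·[J]·[M]) = (3.5×10⁻⁴) / ((2.2)³·(0.037)·(0.60)) = 0.0015
Q = 0.0015 < K = 0.015, so the forward reaction proceeds.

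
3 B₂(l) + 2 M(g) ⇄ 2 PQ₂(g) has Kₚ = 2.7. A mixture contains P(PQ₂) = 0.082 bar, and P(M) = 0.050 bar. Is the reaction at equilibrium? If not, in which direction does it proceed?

(B₂ is a pure liquid — omitted from Qₚ.)
Qₚ = P(PQ₂)² / P(M)² = (0.082)² / (0.050)² = 2.7
Qₚ = 2.7 = Kₚ, so the system is already at equilibrium.

no net change (already at equilibrium)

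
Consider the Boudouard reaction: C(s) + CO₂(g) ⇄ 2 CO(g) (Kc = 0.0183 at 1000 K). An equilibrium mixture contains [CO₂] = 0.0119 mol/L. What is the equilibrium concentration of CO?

(C is a pure solid — omitted from Kc.)
At equilibrium, Kc = [CO]² / [CO₂] = 0.0183.
([CO])² / (0.0119) = 0.0183
[CO]² = 2.18×10⁻⁴ ⇒ [CO] = 0.0148 mol/L

[CO] = 0.0148 mol/L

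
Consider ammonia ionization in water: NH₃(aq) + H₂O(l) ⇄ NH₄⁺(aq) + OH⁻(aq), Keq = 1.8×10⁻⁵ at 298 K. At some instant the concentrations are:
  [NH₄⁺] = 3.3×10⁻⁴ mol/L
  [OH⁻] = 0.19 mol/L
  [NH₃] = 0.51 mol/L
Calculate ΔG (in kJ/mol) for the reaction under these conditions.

ΔG = 4.76 kJ/mol

(H₂O is a pure liquid — omitted from Q.)
Q = [NH₄⁺]·[OH⁻] / [NH₃] = (3.3×10⁻⁴)·(0.19) / (0.51) = 1.23×10⁻⁴
ΔG = RT ln(Q/Keq) = (8.314 J mol⁻¹ K⁻¹)(298 K) × ln(1.23×10⁻⁴/1.8×10⁻⁵)
   = (2.478 kJ/mol)(1.922) = 4.76 kJ/mol
ΔG > 0, so the forward reaction is non-spontaneous (proceeds in reverse).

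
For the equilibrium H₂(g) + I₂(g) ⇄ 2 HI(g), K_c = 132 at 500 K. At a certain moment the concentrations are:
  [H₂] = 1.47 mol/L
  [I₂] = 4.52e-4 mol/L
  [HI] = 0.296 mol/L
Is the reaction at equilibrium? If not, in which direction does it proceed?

Q_c = [HI]² / ([H₂]·[I₂]) = (0.296)² / ((1.47)·(4.52e-4)) = 132
Q_c = 132 = K_c, so the system is already at equilibrium.

no net change (already at equilibrium)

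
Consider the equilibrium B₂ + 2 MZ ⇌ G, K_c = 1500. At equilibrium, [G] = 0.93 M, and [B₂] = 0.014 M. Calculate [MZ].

At equilibrium, K_c = [G] / ([B₂]·[MZ]²) = 1500.
(0.93) / ((0.014)·([MZ])²) = 1500
[MZ]² = 0.0443 ⇒ [MZ] = 0.21 M

[MZ] = 0.21 M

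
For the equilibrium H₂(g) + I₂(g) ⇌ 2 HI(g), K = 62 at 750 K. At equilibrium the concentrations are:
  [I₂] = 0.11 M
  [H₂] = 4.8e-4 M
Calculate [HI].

At equilibrium, K = [HI]² / ([H₂]·[I₂]) = 62.
([HI])² / ((4.8e-4)·(0.11)) = 62
[HI]² = 0.00327 ⇒ [HI] = 0.057 M

[HI] = 0.057 M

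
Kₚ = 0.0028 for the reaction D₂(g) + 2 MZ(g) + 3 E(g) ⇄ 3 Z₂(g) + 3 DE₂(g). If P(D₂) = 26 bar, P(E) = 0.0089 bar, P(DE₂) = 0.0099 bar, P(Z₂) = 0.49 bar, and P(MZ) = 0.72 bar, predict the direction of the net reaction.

Qₚ = P(Z₂)³·P(DE₂)³ / (P(D₂)·P(MZ)²·P(E)³) = (0.49)³·(0.0099)³ / ((26)·(0.72)²·(0.0089)³) = 0.012
Qₚ = 0.012 > Kₚ = 0.0028, so the reverse reaction proceeds.

to the left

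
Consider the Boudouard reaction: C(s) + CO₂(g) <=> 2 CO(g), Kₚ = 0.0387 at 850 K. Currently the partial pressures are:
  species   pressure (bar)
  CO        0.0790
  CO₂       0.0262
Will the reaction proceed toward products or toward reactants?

(C is a pure solid — omitted from Qₚ.)
Qₚ = P(CO)² / P(CO₂) = (0.0790)² / (0.0262) = 0.238
Qₚ = 0.238 > Kₚ = 0.0387, so the reverse reaction proceeds.

reverse (toward reactants)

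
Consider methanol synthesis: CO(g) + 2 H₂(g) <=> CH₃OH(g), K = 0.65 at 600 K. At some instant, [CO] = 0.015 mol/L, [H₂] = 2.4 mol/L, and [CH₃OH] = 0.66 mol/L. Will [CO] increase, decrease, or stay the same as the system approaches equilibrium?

increase

Q = [CH₃OH] / ([CO]·[H₂]²) = (0.66) / ((0.015)·(2.4)²) = 7.6
Q = 7.6 > K = 0.65: net reverse reaction.
CO is a reactant, so it increases.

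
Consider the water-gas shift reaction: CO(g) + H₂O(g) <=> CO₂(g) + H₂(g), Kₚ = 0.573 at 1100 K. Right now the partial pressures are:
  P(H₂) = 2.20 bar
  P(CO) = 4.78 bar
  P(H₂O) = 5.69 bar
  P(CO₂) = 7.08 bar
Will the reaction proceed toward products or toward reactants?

Qₚ = P(CO₂)·P(H₂) / (P(CO)·P(H₂O)) = (7.08)·(2.20) / ((4.78)·(5.69)) = 0.573
Qₚ = 0.573 = Kₚ, so the system is already at equilibrium.

at equilibrium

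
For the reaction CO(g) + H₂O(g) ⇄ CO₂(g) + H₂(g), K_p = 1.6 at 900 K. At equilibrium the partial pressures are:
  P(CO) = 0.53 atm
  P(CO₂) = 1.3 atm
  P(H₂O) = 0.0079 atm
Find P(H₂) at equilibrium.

P(H₂) = 0.0052 atm

At equilibrium, K_p = P(CO₂)·P(H₂) / (P(CO)·P(H₂O)) = 1.6.
(1.3)·(P(H₂)) / ((0.53)·(0.0079)) = 1.6
P(H₂) = 0.00515 = 0.0052 atm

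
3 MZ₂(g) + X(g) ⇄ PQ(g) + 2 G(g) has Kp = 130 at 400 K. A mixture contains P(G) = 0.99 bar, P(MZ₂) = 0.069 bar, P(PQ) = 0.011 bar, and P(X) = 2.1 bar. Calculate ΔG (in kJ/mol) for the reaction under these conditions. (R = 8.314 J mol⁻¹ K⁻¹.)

ΔG = -7.05 kJ/mol

Qp = P(PQ)·P(G)² / (P(MZ₂)³·P(X)) = (0.011)·(0.99)² / ((0.069)³·(2.1)) = 15.6
ΔG = RT ln(Qp/Kp) = (8.314 J mol⁻¹ K⁻¹)(400 K) × ln(15.6/130)
   = (3.326 kJ/mol)(-2.120) = -7.05 kJ/mol
ΔG < 0, so the forward reaction is spontaneous (proceeds forward).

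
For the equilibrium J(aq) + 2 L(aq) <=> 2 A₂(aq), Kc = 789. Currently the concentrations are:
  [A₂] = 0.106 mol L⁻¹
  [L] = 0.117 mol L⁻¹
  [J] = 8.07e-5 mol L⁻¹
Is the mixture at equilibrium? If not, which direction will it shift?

Qc = [A₂]² / ([J]·[L]²) = (0.106)² / ((8.07e-5)·(0.117)²) = 10200
Qc = 10200 > Kc = 789: net reverse reaction.

no; Q > K, reaction proceeds in reverse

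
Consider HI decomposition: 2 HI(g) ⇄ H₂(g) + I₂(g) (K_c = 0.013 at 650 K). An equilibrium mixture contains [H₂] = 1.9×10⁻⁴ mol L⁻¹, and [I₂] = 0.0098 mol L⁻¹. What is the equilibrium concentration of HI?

[HI] = 0.012 mol L⁻¹

At equilibrium, K_c = [H₂]·[I₂] / [HI]² = 0.013.
(1.9×10⁻⁴)·(0.0098) / ([HI])² = 0.013
[HI]² = 1.43×10⁻⁴ ⇒ [HI] = 0.012 mol L⁻¹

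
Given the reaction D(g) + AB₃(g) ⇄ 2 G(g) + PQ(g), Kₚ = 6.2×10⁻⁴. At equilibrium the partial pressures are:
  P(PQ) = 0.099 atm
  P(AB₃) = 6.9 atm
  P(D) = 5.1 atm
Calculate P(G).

At equilibrium, Kₚ = P(G)²·P(PQ) / (P(D)·P(AB₃)) = 6.2×10⁻⁴.
(P(G))²·(0.099) / ((5.1)·(6.9)) = 6.2×10⁻⁴
P(G)² = 0.220 ⇒ P(G) = 0.47 atm

P(G) = 0.47 atm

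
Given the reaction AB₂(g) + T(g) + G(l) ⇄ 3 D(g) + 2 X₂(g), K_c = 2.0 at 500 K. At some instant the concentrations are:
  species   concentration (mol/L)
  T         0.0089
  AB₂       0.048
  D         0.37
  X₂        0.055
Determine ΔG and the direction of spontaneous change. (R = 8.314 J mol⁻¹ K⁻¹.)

ΔG = -7.14 kJ/mol; the forward reaction is spontaneous

(G is a pure liquid — omitted from Q_c.)
Q_c = [D]³·[X₂]² / ([AB₂]·[T]) = (0.37)³·(0.055)² / ((0.048)·(0.0089)) = 0.359
ΔG = RT ln(Q_c/K_c) = (8.314 J mol⁻¹ K⁻¹)(500 K) × ln(0.359/2.0)
   = (4.157 kJ/mol)(-1.718) = -7.14 kJ/mol
ΔG < 0, so the forward reaction is spontaneous (proceeds forward).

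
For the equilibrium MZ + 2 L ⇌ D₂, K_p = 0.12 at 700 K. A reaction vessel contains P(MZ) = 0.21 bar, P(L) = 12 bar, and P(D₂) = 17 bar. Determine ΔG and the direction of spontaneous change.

Q_p = P(D₂) / (P(MZ)·P(L)²) = (17) / ((0.21)·(12)²) = 0.562
ΔG = RT ln(Q_p/K_p) = (8.314 J mol⁻¹ K⁻¹)(700 K) × ln(0.562/0.12)
   = (5.820 kJ/mol)(1.544) = 8.99 kJ/mol
ΔG > 0, so the forward reaction is non-spontaneous (proceeds in reverse).

ΔG = 8.99 kJ/mol; the forward reaction is non-spontaneous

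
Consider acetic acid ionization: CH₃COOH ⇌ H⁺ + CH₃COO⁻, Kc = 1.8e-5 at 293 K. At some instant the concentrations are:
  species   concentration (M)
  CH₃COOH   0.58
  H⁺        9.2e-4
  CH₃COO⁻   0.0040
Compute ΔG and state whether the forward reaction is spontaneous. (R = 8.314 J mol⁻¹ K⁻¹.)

Qc = [H⁺]·[CH₃COO⁻] / [CH₃COOH] = (9.2e-4)·(0.0040) / (0.58) = 6.34e-6
ΔG = RT ln(Qc/Kc) = (8.314 J mol⁻¹ K⁻¹)(293 K) × ln(6.34e-6/1.8e-5)
   = (2.436 kJ/mol)(-1.043) = -2.54 kJ/mol
ΔG < 0, so the forward reaction is spontaneous (proceeds forward).

ΔG = -2.54 kJ/mol; the forward reaction is spontaneous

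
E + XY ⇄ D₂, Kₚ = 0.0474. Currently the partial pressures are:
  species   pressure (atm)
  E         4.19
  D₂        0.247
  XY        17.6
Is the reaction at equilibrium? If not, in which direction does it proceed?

Qₚ = P(D₂) / (P(E)·P(XY)) = (0.247) / ((4.19)·(17.6)) = 0.00335
Qₚ = 0.00335 < Kₚ = 0.0474, so the forward reaction proceeds.

forward (toward products)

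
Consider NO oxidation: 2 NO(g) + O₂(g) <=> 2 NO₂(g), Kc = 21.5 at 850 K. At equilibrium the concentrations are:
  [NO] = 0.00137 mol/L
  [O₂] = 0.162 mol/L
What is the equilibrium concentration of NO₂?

[NO₂] = 0.00256 mol/L

At equilibrium, Kc = [NO₂]² / ([NO]²·[O₂]) = 21.5.
([NO₂])² / ((0.00137)²·(0.162)) = 21.5
[NO₂]² = 6.54×10⁻⁶ ⇒ [NO₂] = 0.00256 mol/L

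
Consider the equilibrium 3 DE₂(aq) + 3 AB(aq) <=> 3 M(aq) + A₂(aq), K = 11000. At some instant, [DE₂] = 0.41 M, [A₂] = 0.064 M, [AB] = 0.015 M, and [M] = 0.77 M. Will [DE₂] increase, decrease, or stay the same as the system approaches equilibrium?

increase

Q = [M]³·[A₂] / ([DE₂]³·[AB]³) = (0.77)³·(0.064) / ((0.41)³·(0.015)³) = 1.3×10⁵
Q = 1.3×10⁵ > K = 11000: net reverse reaction.
DE₂ is a reactant, so it increases.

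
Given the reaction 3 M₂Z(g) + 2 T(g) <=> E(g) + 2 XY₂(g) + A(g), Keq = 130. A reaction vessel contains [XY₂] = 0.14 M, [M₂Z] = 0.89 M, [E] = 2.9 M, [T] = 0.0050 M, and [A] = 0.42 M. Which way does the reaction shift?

reverse (toward reactants)

Q = [E]·[XY₂]²·[A] / ([M₂Z]³·[T]²) = (2.9)·(0.14)²·(0.42) / ((0.89)³·(0.0050)²) = 1400
Q = 1400 > Keq = 130, so the reverse reaction proceeds.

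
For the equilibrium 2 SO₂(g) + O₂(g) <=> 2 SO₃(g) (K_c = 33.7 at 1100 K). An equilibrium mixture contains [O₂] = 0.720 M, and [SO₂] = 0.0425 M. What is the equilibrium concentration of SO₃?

At equilibrium, K_c = [SO₃]² / ([SO₂]²·[O₂]) = 33.7.
([SO₃])² / ((0.0425)²·(0.720)) = 33.7
[SO₃]² = 0.0438 ⇒ [SO₃] = 0.209 M

[SO₃] = 0.209 M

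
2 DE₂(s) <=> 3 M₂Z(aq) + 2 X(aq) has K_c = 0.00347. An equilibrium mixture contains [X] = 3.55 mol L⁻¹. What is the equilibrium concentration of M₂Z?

(DE₂ is a pure solid — omitted from K_c.)
At equilibrium, K_c = [M₂Z]³·[X]² = 0.00347.
([M₂Z])³·(3.55)² = 0.00347
[M₂Z]³ = 2.75e-4 ⇒ [M₂Z] = 0.0651 mol L⁻¹

[M₂Z] = 0.0651 mol L⁻¹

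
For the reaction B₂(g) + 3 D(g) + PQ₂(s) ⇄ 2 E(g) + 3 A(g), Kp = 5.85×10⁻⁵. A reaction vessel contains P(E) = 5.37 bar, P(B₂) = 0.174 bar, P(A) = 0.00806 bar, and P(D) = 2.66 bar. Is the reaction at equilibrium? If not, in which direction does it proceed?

toward products

(PQ₂ is a pure solid — omitted from Qp.)
Qp = P(E)²·P(A)³ / (P(B₂)·P(D)³) = (5.37)²·(0.00806)³ / ((0.174)·(2.66)³) = 4.61×10⁻⁶
Qp = 4.61×10⁻⁶ < Kp = 5.85×10⁻⁵, so the forward reaction proceeds.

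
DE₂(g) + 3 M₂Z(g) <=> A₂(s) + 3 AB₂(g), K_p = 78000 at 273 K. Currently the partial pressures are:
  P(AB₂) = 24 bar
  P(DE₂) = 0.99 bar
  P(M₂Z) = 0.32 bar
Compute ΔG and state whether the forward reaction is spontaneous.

(A₂ is a pure solid — omitted from Q_p.)
Q_p = P(AB₂)³ / (P(DE₂)·P(M₂Z)³) = (24)³ / ((0.99)·(0.32)³) = 4.26×10⁵
ΔG = RT ln(Q_p/K_p) = (8.314 J mol⁻¹ K⁻¹)(273 K) × ln(4.26×10⁵/78000)
   = (2.270 kJ/mol)(1.698) = 3.85 kJ/mol
ΔG > 0, so the forward reaction is non-spontaneous (proceeds in reverse).

ΔG = 3.85 kJ/mol; the forward reaction is non-spontaneous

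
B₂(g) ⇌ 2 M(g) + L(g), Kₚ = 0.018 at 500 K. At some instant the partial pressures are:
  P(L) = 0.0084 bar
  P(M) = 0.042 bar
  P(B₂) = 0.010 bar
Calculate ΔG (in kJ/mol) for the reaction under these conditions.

Qₚ = P(M)²·P(L) / P(B₂) = (0.042)²·(0.0084) / (0.010) = 0.00148
ΔG = RT ln(Qₚ/Kₚ) = (8.314 J mol⁻¹ K⁻¹)(500 K) × ln(0.00148/0.018)
   = (4.157 kJ/mol)(-2.498) = -10.4 kJ/mol
ΔG < 0, so the forward reaction is spontaneous (proceeds forward).

ΔG = -10.4 kJ/mol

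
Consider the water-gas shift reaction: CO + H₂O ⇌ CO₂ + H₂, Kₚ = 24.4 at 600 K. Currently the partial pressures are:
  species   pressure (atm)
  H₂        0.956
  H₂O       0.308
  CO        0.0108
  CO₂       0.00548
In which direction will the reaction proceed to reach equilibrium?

Qₚ = P(CO₂)·P(H₂) / (P(CO)·P(H₂O)) = (0.00548)·(0.956) / ((0.0108)·(0.308)) = 1.57
Qₚ = 1.57 < Kₚ = 24.4, so the forward reaction proceeds.

forward (toward products)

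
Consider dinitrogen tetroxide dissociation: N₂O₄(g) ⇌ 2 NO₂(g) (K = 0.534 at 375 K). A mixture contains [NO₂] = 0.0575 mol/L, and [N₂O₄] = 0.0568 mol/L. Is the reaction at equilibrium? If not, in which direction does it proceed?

Q = [NO₂]² / [N₂O₄] = (0.0575)² / (0.0568) = 0.0582
Q = 0.0582 < K = 0.534, so the forward reaction proceeds.

forward (toward products)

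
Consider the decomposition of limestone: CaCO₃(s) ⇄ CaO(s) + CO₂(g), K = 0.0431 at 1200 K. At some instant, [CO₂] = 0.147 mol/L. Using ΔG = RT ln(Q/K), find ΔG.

ΔG = 12.2 kJ/mol

(CaCO₃, CaO are pure solids — omitted from Q.)
Q = [CO₂] = 0.147
ΔG = RT ln(Q/K) = (8.314 J mol⁻¹ K⁻¹)(1200 K) × ln(0.147/0.0431)
   = (9.977 kJ/mol)(1.227) = 12.2 kJ/mol
ΔG > 0, so the forward reaction is non-spontaneous (proceeds in reverse).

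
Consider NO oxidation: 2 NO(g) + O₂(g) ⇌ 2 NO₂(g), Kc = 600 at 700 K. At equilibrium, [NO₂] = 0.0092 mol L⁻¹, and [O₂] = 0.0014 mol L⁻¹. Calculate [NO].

[NO] = 0.010 mol L⁻¹

At equilibrium, Kc = [NO₂]² / ([NO]²·[O₂]) = 600.
(0.0092)² / (([NO])²·(0.0014)) = 600
[NO]² = 1.01×10⁻⁴ ⇒ [NO] = 0.010 mol L⁻¹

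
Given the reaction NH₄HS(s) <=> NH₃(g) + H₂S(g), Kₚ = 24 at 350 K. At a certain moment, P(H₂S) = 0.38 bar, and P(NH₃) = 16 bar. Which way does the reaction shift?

in the forward direction

(NH₄HS is a pure solid — omitted from Qₚ.)
Qₚ = P(NH₃)·P(H₂S) = (16)·(0.38) = 6.1
Qₚ = 6.1 < Kₚ = 24, so the forward reaction proceeds.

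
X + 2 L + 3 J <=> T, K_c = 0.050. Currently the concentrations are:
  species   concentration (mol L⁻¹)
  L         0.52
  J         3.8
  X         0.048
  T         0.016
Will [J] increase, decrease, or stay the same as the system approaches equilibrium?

Q_c = [T] / ([X]·[L]²·[J]³) = (0.016) / ((0.048)·(0.52)²·(3.8)³) = 0.022
Q_c = 0.022 < K_c = 0.050: net forward reaction.
J is a reactant, so it decreases.

decrease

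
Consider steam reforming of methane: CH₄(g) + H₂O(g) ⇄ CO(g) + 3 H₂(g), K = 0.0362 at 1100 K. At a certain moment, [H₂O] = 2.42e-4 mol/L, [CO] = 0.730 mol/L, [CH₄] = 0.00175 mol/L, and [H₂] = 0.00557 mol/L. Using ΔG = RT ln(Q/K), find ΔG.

ΔG = 19.3 kJ/mol

Q = [CO]·[H₂]³ / ([CH₄]·[H₂O]) = (0.730)·(0.00557)³ / ((0.00175)·(2.42e-4)) = 0.298
ΔG = RT ln(Q/K) = (8.314 J mol⁻¹ K⁻¹)(1100 K) × ln(0.298/0.0362)
   = (9.145 kJ/mol)(2.108) = 19.3 kJ/mol
ΔG > 0, so the forward reaction is non-spontaneous (proceeds in reverse).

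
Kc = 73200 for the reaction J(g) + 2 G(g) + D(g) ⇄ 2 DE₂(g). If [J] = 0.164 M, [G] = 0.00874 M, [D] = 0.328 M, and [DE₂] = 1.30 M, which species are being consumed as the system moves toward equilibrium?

Qc = [DE₂]² / ([J]·[G]²·[D]) = (1.30)² / ((0.164)·(0.00874)²·(0.328)) = 4.11e5
Qc = 4.11e5 > Kc = 73200: net reverse reaction.

DE₂ (products)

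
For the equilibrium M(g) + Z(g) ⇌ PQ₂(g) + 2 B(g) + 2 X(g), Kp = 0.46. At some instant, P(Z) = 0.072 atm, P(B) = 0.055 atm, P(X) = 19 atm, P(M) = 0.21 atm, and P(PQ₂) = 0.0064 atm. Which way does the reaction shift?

Qp = P(PQ₂)·P(B)²·P(X)² / (P(M)·P(Z)) = (0.0064)·(0.055)²·(19)² / ((0.21)·(0.072)) = 0.46
Qp = 0.46 = Kp, so the system is already at equilibrium.

neither direction; the system is at equilibrium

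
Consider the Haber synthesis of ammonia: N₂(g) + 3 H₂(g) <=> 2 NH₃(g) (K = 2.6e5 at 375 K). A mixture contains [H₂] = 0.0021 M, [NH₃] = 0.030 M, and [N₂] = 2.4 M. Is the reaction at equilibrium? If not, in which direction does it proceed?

Q = [NH₃]² / ([N₂]·[H₂]³) = (0.030)² / ((2.4)·(0.0021)³) = 40000
Q = 40000 < K = 2.6e5, so the forward reaction proceeds.

toward products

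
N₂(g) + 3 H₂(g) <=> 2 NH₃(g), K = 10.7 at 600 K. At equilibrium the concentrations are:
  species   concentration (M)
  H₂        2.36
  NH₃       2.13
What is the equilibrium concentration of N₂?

[N₂] = 0.0323 M

At equilibrium, K = [NH₃]² / ([N₂]·[H₂]³) = 10.7.
(2.13)² / (([N₂])·(2.36)³) = 10.7
[N₂] = 0.0323 M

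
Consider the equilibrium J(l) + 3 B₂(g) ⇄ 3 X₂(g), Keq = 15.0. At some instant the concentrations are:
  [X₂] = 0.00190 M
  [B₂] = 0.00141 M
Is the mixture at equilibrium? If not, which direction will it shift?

(J is a pure liquid — omitted from Q.)
Q = [X₂]³ / [B₂]³ = (0.00190)³ / (0.00141)³ = 2.45
Q = 2.45 < Keq = 15.0: net forward reaction.

no; Q < K, reaction proceeds forward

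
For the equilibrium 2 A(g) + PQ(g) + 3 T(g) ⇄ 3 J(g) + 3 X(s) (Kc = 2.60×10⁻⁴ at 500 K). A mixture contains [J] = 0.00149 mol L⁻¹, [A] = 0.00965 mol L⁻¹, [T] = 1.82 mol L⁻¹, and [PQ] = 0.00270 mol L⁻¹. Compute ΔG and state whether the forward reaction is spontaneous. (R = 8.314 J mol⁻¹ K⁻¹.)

ΔG = 8.84 kJ/mol; the forward reaction is non-spontaneous

(X is a pure solid — omitted from Qc.)
Qc = [J]³ / ([A]²·[PQ]·[T]³) = (0.00149)³ / ((0.00965)²·(0.00270)·(1.82)³) = 0.00218
ΔG = RT ln(Qc/Kc) = (8.314 J mol⁻¹ K⁻¹)(500 K) × ln(0.00218/2.60×10⁻⁴)
   = (4.157 kJ/mol)(2.126) = 8.84 kJ/mol
ΔG > 0, so the forward reaction is non-spontaneous (proceeds in reverse).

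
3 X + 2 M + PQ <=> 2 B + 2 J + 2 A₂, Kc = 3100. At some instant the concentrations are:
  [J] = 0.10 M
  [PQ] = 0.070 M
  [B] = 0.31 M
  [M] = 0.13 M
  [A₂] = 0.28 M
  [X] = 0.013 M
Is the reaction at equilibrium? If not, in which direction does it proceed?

Qc = [B]²·[J]²·[A₂]² / ([X]³·[M]²·[PQ]) = (0.31)²·(0.10)²·(0.28)² / ((0.013)³·(0.13)²·(0.070)) = 29000
Qc = 29000 > Kc = 3100, so the reverse reaction proceeds.

reverse (toward reactants)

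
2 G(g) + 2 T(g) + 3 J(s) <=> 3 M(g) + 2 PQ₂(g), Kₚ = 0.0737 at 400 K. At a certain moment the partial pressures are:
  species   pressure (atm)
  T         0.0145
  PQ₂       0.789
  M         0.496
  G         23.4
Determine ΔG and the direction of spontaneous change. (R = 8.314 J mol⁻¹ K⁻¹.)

ΔG = 7.29 kJ/mol; the forward reaction is non-spontaneous

(J is a pure solid — omitted from Qₚ.)
Qₚ = P(M)³·P(PQ₂)² / (P(G)²·P(T)²) = (0.496)³·(0.789)² / ((23.4)²·(0.0145)²) = 0.660
ΔG = RT ln(Qₚ/Kₚ) = (8.314 J mol⁻¹ K⁻¹)(400 K) × ln(0.660/0.0737)
   = (3.326 kJ/mol)(2.192) = 7.29 kJ/mol
ΔG > 0, so the forward reaction is non-spontaneous (proceeds in reverse).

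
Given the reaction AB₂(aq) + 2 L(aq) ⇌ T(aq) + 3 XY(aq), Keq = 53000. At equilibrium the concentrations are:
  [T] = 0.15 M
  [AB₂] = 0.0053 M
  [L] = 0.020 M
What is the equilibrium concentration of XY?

At equilibrium, Keq = [T]·[XY]³ / ([AB₂]·[L]²) = 53000.
(0.15)·([XY])³ / ((0.0053)·(0.020)²) = 53000
[XY]³ = 0.749 ⇒ [XY] = 0.91 M

[XY] = 0.91 M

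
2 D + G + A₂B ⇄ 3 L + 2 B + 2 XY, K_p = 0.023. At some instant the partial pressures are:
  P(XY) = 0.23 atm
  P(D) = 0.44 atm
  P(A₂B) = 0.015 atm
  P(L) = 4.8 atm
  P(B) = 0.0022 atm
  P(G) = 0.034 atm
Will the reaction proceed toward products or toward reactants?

Q_p = P(L)³·P(B)²·P(XY)² / (P(D)²·P(G)·P(A₂B)) = (4.8)³·(0.0022)²·(0.23)² / ((0.44)²·(0.034)·(0.015)) = 0.29
Q_p = 0.29 > K_p = 0.023, so the reverse reaction proceeds.

reverse (toward reactants)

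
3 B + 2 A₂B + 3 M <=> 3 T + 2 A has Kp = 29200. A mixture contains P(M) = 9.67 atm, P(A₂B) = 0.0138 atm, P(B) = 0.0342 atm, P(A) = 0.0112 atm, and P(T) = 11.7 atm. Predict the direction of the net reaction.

Qp = P(T)³·P(A)² / (P(B)³·P(A₂B)²·P(M)³) = (11.7)³·(0.0112)² / ((0.0342)³·(0.0138)²·(9.67)³) = 29200
Qp = 29200 = Kp, so the system is already at equilibrium.

at equilibrium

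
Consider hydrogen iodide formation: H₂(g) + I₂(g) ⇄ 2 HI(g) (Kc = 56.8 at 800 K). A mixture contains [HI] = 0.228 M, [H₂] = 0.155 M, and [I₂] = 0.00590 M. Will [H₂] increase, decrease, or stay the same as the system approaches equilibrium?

stay the same

Qc = [HI]² / ([H₂]·[I₂]) = (0.228)² / ((0.155)·(0.00590)) = 56.8
Qc = 56.8 = Kc; the system is at equilibrium.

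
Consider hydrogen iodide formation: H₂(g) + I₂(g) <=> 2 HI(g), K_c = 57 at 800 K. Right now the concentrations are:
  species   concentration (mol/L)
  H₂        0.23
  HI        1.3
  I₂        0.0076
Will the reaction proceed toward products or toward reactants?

Q_c = [HI]² / ([H₂]·[I₂]) = (1.3)² / ((0.23)·(0.0076)) = 970
Q_c = 970 > K_c = 57, so the reverse reaction proceeds.

in the reverse direction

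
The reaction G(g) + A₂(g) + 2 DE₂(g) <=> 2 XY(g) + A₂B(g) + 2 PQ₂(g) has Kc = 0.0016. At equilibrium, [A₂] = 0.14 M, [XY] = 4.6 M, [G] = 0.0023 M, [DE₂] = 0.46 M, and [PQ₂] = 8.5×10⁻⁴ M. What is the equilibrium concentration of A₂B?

At equilibrium, Kc = [XY]²·[A₂B]·[PQ₂]² / ([G]·[A₂]·[DE₂]²) = 0.0016.
(4.6)²·([A₂B])·(8.5×10⁻⁴)² / ((0.0023)·(0.14)·(0.46)²) = 0.0016
[A₂B] = 0.00713 = 0.0071 M

[A₂B] = 0.0071 M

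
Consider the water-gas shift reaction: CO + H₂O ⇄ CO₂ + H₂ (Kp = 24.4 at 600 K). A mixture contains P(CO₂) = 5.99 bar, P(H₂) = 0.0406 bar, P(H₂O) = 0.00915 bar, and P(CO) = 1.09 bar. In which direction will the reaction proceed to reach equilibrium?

Qp = P(CO₂)·P(H₂) / (P(CO)·P(H₂O)) = (5.99)·(0.0406) / ((1.09)·(0.00915)) = 24.4
Qp = 24.4 = Kp, so the system is already at equilibrium.

neither direction; the system is at equilibrium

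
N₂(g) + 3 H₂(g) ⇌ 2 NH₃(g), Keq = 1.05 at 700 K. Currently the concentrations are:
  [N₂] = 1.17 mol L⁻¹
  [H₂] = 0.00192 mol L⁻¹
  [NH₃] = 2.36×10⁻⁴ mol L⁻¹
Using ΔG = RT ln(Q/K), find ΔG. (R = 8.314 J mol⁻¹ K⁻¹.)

Q = [NH₃]² / ([N₂]·[H₂]³) = (2.36×10⁻⁴)² / ((1.17)·(0.00192)³) = 6.73
ΔG = RT ln(Q/Keq) = (8.314 J mol⁻¹ K⁻¹)(700 K) × ln(6.73/1.05)
   = (5.820 kJ/mol)(1.858) = 10.8 kJ/mol
ΔG > 0, so the forward reaction is non-spontaneous (proceeds in reverse).

ΔG = 10.8 kJ/mol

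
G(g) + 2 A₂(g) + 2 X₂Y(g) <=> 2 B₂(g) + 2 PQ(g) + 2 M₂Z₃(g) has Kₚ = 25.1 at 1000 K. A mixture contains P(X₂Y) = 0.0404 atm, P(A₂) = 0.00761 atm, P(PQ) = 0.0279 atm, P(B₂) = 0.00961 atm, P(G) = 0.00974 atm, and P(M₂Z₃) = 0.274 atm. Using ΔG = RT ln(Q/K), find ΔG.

Qₚ = P(B₂)²·P(PQ)²·P(M₂Z₃)² / (P(G)·P(A₂)²·P(X₂Y)²) = (0.00961)²·(0.0279)²·(0.274)² / ((0.00974)·(0.00761)²·(0.0404)²) = 5.86
ΔG = RT ln(Qₚ/Kₚ) = (8.314 J mol⁻¹ K⁻¹)(1000 K) × ln(5.86/25.1)
   = (8.314 kJ/mol)(-1.455) = -12.1 kJ/mol
ΔG < 0, so the forward reaction is spontaneous (proceeds forward).

ΔG = -12.1 kJ/mol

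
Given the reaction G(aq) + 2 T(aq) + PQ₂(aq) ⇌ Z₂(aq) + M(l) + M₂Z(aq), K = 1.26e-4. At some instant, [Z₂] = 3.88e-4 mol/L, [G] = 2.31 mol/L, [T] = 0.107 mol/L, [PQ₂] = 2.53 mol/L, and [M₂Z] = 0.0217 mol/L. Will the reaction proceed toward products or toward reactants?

at equilibrium

(M is a pure liquid — omitted from Q.)
Q = [Z₂]·[M₂Z] / ([G]·[T]²·[PQ₂]) = (3.88e-4)·(0.0217) / ((2.31)·(0.107)²·(2.53)) = 1.26e-4
Q = 1.26e-4 = K, so the system is already at equilibrium.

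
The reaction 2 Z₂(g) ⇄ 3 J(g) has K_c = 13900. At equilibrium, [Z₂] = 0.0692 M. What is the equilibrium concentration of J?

[J] = 4.05 M

At equilibrium, K_c = [J]³ / [Z₂]² = 13900.
([J])³ / (0.0692)² = 13900
[J]³ = 66.6 ⇒ [J] = 4.05 M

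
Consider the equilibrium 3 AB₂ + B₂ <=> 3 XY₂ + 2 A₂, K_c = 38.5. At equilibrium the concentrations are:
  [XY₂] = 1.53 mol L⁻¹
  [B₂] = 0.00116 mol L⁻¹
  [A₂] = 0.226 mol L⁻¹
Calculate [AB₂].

[AB₂] = 1.60 mol L⁻¹

At equilibrium, K_c = [XY₂]³·[A₂]² / ([AB₂]³·[B₂]) = 38.5.
(1.53)³·(0.226)² / (([AB₂])³·(0.00116)) = 38.5
[AB₂]³ = 4.10 ⇒ [AB₂] = 1.60 mol L⁻¹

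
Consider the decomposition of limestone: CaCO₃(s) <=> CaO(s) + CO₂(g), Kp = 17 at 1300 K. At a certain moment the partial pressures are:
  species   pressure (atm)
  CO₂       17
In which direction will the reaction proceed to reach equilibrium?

neither direction; the system is at equilibrium

(CaCO₃, CaO are pure solids — omitted from Qp.)
Qp = P(CO₂) = 17
Qp = 17 = Kp, so the system is already at equilibrium.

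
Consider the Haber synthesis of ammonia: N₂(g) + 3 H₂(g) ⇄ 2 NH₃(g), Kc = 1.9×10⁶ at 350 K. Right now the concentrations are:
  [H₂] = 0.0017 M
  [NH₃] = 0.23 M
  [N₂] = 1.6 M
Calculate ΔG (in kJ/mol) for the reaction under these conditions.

ΔG = 3.68 kJ/mol

Qc = [NH₃]² / ([N₂]·[H₂]³) = (0.23)² / ((1.6)·(0.0017)³) = 6.73×10⁶
ΔG = RT ln(Qc/Kc) = (8.314 J mol⁻¹ K⁻¹)(350 K) × ln(6.73×10⁶/1.9×10⁶)
   = (2.910 kJ/mol)(1.265) = 3.68 kJ/mol
ΔG > 0, so the forward reaction is non-spontaneous (proceeds in reverse).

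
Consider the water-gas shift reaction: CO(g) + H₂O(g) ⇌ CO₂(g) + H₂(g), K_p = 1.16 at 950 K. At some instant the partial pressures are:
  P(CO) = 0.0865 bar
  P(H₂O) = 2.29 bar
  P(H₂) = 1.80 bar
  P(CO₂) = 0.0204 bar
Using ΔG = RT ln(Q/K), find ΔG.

ΔG = -14.5 kJ/mol

Q_p = P(CO₂)·P(H₂) / (P(CO)·P(H₂O)) = (0.0204)·(1.80) / ((0.0865)·(2.29)) = 0.185
ΔG = RT ln(Q_p/K_p) = (8.314 J mol⁻¹ K⁻¹)(950 K) × ln(0.185/1.16)
   = (7.898 kJ/mol)(-1.836) = -14.5 kJ/mol
ΔG < 0, so the forward reaction is spontaneous (proceeds forward).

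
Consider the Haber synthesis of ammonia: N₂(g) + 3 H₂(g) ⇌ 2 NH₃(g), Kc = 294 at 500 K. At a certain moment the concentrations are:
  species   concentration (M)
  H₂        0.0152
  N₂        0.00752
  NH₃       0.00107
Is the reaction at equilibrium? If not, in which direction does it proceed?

toward products

Qc = [NH₃]² / ([N₂]·[H₂]³) = (0.00107)² / ((0.00752)·(0.0152)³) = 43.4
Qc = 43.4 < Kc = 294, so the forward reaction proceeds.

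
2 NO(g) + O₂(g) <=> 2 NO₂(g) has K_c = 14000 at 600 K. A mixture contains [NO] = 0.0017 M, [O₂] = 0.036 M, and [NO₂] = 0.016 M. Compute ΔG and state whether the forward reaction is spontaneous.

ΔG = -8.67 kJ/mol; the forward reaction is spontaneous

Q_c = [NO₂]² / ([NO]²·[O₂]) = (0.016)² / ((0.0017)²·(0.036)) = 2460
ΔG = RT ln(Q_c/K_c) = (8.314 J mol⁻¹ K⁻¹)(600 K) × ln(2460/14000)
   = (4.988 kJ/mol)(-1.739) = -8.67 kJ/mol
ΔG < 0, so the forward reaction is spontaneous (proceeds forward).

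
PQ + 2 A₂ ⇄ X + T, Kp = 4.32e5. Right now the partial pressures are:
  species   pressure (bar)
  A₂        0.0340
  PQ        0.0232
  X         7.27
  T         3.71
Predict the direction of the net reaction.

Qp = P(X)·P(T) / (P(PQ)·P(A₂)²) = (7.27)·(3.71) / ((0.0232)·(0.0340)²) = 1.01e6
Qp = 1.01e6 > Kp = 4.32e5, so the reverse reaction proceeds.

reverse (toward reactants)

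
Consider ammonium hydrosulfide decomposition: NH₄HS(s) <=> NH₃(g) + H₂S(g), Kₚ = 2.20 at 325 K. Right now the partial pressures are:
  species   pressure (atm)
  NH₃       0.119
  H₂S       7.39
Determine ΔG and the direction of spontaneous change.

ΔG = -2.48 kJ/mol; the forward reaction is spontaneous

(NH₄HS is a pure solid — omitted from Qₚ.)
Qₚ = P(NH₃)·P(H₂S) = (0.119)·(7.39) = 0.879
ΔG = RT ln(Qₚ/Kₚ) = (8.314 J mol⁻¹ K⁻¹)(325 K) × ln(0.879/2.20)
   = (2.702 kJ/mol)(-0.9174) = -2.48 kJ/mol
ΔG < 0, so the forward reaction is spontaneous (proceeds forward).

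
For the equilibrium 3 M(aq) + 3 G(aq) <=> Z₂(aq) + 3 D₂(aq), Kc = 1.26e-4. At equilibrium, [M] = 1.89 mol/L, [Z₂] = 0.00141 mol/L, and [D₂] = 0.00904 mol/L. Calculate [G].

At equilibrium, Kc = [Z₂]·[D₂]³ / ([M]³·[G]³) = 1.26e-4.
(0.00141)·(0.00904)³ / ((1.89)³·([G])³) = 1.26e-4
[G]³ = 1.22e-6 ⇒ [G] = 0.0107 mol/L

[G] = 0.0107 mol/L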